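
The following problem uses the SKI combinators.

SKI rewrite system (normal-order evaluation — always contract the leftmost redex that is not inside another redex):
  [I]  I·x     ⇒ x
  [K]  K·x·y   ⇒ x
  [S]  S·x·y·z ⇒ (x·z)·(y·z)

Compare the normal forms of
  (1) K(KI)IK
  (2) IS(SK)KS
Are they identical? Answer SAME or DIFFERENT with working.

Term A:
  start: K(KI)IK
  [1] KIK
  [2] I

Term B:
  start: IS(SK)KS
  [1] S(SK)KS
  [2] SKS(KS)
  [3] K(KS)(S(KS))
  [4] KS

Answer: DIFFERENT — A ⇓ I, B ⇓ KS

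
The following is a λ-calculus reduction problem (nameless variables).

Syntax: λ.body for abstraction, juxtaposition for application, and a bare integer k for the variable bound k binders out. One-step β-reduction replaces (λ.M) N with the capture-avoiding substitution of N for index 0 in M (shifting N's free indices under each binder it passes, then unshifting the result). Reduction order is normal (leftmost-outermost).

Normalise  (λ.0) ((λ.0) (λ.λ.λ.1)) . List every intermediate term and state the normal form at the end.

Answer: normal form = λ.λ.λ.1  (in 2 steps)

Working:
  start: (λ.0) ((λ.0) (λ.λ.λ.1))
  step 1: (λ.0) (λ.λ.λ.1)
  step 2: λ.λ.λ.1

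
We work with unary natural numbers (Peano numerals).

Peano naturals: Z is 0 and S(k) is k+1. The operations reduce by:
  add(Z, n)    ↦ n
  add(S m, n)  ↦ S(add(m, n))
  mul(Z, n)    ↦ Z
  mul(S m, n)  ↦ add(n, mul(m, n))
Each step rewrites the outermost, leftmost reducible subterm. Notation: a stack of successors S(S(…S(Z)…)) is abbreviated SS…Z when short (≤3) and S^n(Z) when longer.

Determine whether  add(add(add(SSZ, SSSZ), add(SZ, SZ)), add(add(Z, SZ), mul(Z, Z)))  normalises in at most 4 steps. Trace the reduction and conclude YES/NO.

  start: add(add(add(SSZ, SSSZ), add(SZ, SZ)), add(add(Z, SZ), mul(Z, Z)))
  [1] add(add(S(add(SZ, SSSZ)), add(SZ, SZ)), add(add(Z, SZ), mul(Z, Z)))
  [2] add(S(add(add(SZ, SSSZ), add(SZ, SZ))), add(add(Z, SZ), mul(Z, Z)))
  [3] S(add(add(add(SZ, SSSZ), add(SZ, SZ)), add(add(Z, SZ), mul(Z, Z))))
  [4] S(add(add(S(add(Z, SSSZ)), add(SZ, SZ)), add(add(Z, SZ), mul(Z, Z))))

Answer: NO — after 4 steps the term is S(add(add(S(add(Z, SSSZ)), add(SZ, SZ)), add(add(Z, SZ), mul(Z, Z)))), not yet normal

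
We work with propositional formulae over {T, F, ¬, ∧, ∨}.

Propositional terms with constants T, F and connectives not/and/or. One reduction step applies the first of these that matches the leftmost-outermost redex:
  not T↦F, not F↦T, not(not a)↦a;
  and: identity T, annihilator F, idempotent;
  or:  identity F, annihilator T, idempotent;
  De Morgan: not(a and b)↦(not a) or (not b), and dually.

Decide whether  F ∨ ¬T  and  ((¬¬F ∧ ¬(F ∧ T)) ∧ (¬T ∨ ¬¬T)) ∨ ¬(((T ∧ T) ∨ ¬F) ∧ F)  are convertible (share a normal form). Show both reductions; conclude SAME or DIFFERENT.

Term A:
  start: F ∨ ¬T
  step 1: ¬T
  step 2: F

Term B:
  start: ((¬¬F ∧ ¬(F ∧ T)) ∧ (¬T ∨ ¬¬T)) ∨ ¬(((T ∧ T) ∨ ¬F) ∧ F)
  step 1: ((F ∧ ¬(F ∧ T)) ∧ (¬T ∨ ¬¬T)) ∨ ¬(((T ∧ T) ∨ ¬F) ∧ F)
  step 2: (F ∧ (¬T ∨ ¬¬T)) ∨ ¬(((T ∧ T) ∨ ¬F) ∧ F)
  step 3: F ∨ ¬(((T ∧ T) ∨ ¬F) ∧ F)
  step 4: ¬(((T ∧ T) ∨ ¬F) ∧ F)
  step 5: ¬((T ∧ T) ∨ ¬F) ∨ ¬F
  step 6: (¬(T ∧ T) ∧ ¬¬F) ∨ ¬F
  step 7: ((¬T ∨ ¬T) ∧ ¬¬F) ∨ ¬F
  step 8: (¬T ∧ ¬¬F) ∨ ¬F
  step 9: (F ∧ ¬¬F) ∨ ¬F
  step 10: F ∨ ¬F
  step 11: ¬F
  step 12: T

Answer: DIFFERENT — A ⇓ F, B ⇓ T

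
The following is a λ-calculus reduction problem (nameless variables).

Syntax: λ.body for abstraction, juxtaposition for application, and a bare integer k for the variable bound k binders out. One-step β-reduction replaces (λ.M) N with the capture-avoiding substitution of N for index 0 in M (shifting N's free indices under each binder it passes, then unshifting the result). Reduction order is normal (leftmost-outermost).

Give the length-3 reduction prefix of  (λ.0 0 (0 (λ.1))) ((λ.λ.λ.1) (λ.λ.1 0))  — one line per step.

Answer: after 3 steps: (λ.(λ.λ.λ.1) (λ.λ.1 0)) ((λ.λ.λ.1) (λ.λ.1 0) (λ.(λ.λ.λ.1) (λ.λ.1 0)))

Reduction:
  start: (λ.0 0 (0 (λ.1))) ((λ.λ.λ.1) (λ.λ.1 0))
  [1] (λ.λ.λ.1) (λ.λ.1 0) ((λ.λ.λ.1) (λ.λ.1 0)) ((λ.λ.λ.1) (λ.λ.1 0) (λ.(λ.λ.λ.1) (λ.λ.1 0)))
  [2] (λ.λ.1) ((λ.λ.λ.1) (λ.λ.1 0)) ((λ.λ.λ.1) (λ.λ.1 0) (λ.(λ.λ.λ.1) (λ.λ.1 0)))
  [3] (λ.(λ.λ.λ.1) (λ.λ.1 0)) ((λ.λ.λ.1) (λ.λ.1 0) (λ.(λ.λ.λ.1) (λ.λ.1 0)))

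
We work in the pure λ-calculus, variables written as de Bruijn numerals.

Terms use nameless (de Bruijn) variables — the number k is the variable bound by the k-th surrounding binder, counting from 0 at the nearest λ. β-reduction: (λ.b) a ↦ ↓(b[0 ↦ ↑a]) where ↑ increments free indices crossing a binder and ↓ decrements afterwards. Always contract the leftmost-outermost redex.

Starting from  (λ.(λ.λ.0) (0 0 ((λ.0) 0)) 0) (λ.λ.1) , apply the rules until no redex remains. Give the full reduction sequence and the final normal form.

  start: (λ.(λ.λ.0) (0 0 ((λ.0) 0)) 0) (λ.λ.1)
  [1] (λ.λ.0) ((λ.λ.1) (λ.λ.1) ((λ.0) (λ.λ.1))) (λ.λ.1)
  [2] (λ.0) (λ.λ.1)
  [3] λ.λ.1

Answer: normal form = λ.λ.1  (in 3 steps)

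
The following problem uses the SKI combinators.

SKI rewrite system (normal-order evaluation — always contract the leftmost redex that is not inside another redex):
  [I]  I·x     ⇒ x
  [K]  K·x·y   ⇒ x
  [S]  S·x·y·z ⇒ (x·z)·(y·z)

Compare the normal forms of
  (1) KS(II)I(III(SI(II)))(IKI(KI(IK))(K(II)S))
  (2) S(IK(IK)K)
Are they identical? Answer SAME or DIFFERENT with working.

Answer: DIFFERENT — A ⇓ I, B ⇓ SK

Derivation:
Term A:
  start: KS(II)I(III(SI(II)))(IKI(KI(IK))(K(II)S))
  [1] SI(III(SI(II)))(IKI(KI(IK))(K(II)S))
  [2] I(IKI(KI(IK))(K(II)S))(III(SI(II))(IKI(KI(IK))(K(II)S)))
  [3] IKI(KI(IK))(K(II)S)(III(SI(II))(IKI(KI(IK))(K(II)S)))
  [4] KI(KI(IK))(K(II)S)(III(SI(II))(IKI(KI(IK))(K(II)S)))
  [5] I(K(II)S)(III(SI(II))(IKI(KI(IK))(K(II)S)))
  [6] K(II)S(III(SI(II))(IKI(KI(IK))(K(II)S)))
  [7] II(III(SI(II))(IKI(KI(IK))(K(II)S)))
  [8] I(III(SI(II))(IKI(KI(IK))(K(II)S)))
  [9] III(SI(II))(IKI(KI(IK))(K(II)S))
  [10] II(SI(II))(IKI(KI(IK))(K(II)S))
  [11] I(SI(II))(IKI(KI(IK))(K(II)S))
  [12] SI(II)(IKI(KI(IK))(K(II)S))
  [13] I(IKI(KI(IK))(K(II)S))(II(IKI(KI(IK))(K(II)S)))
  [14] IKI(KI(IK))(K(II)S)(II(IKI(KI(IK))(K(II)S)))
  [15] KI(KI(IK))(K(II)S)(II(IKI(KI(IK))(K(II)S)))
  [16] I(K(II)S)(II(IKI(KI(IK))(K(II)S)))
  [17] K(II)S(II(IKI(KI(IK))(K(II)S)))
  [18] II(II(IKI(KI(IK))(K(II)S)))
  [19] I(II(IKI(KI(IK))(K(II)S)))
  [20] II(IKI(KI(IK))(K(II)S))
  [21] I(IKI(KI(IK))(K(II)S))
  [22] IKI(KI(IK))(K(II)S)
  [23] KI(KI(IK))(K(II)S)
  [24] I(K(II)S)
  [25] K(II)S
  [26] II
  [27] I

Term B:
  start: S(IK(IK)K)
  [1] S(K(IK)K)
  [2] S(IK)
  [3] SK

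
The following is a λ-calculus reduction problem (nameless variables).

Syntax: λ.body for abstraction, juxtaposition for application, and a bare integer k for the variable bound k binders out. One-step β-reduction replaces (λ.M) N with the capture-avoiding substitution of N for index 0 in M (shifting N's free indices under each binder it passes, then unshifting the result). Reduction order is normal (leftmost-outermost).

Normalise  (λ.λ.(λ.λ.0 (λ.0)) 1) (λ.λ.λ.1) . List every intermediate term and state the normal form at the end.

Answer: normal form = λ.λ.0 (λ.0)  (in 2 steps)

Working:
  start: (λ.λ.(λ.λ.0 (λ.0)) 1) (λ.λ.λ.1)
  →1  λ.(λ.λ.0 (λ.0)) (λ.λ.λ.1)
  →2  λ.λ.0 (λ.0)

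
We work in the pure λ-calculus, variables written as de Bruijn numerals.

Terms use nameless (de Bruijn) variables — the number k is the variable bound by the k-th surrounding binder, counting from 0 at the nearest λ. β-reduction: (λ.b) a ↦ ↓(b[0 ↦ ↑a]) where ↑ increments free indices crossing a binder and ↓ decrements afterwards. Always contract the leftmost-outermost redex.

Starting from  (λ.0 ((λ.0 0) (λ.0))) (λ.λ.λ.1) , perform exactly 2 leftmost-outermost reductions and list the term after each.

  start: (λ.0 ((λ.0 0) (λ.0))) (λ.λ.λ.1)
  [1] (λ.λ.λ.1) ((λ.0 0) (λ.0))
  [2] λ.λ.1

Answer: after 2 steps: λ.λ.1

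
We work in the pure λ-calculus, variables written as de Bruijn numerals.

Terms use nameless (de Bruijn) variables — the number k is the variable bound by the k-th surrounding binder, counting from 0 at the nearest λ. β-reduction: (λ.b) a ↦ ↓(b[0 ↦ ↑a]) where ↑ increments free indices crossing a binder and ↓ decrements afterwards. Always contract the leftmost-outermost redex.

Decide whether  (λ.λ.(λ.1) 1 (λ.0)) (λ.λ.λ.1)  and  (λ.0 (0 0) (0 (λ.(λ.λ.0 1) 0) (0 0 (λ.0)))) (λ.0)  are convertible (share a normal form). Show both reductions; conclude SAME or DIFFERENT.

Term A:
  start: (λ.λ.(λ.1) 1 (λ.0)) (λ.λ.λ.1)
  step 1: λ.(λ.1) (λ.λ.λ.1) (λ.0)
  step 2: λ.0 (λ.0)

Term B:
  start: (λ.0 (0 0) (0 (λ.(λ.λ.0 1) 0) (0 0 (λ.0)))) (λ.0)
  step 1: (λ.0) ((λ.0) (λ.0)) ((λ.0) (λ.(λ.λ.0 1) 0) ((λ.0) (λ.0) (λ.0)))
  step 2: (λ.0) (λ.0) ((λ.0) (λ.(λ.λ.0 1) 0) ((λ.0) (λ.0) (λ.0)))
  step 3: (λ.0) ((λ.0) (λ.(λ.λ.0 1) 0) ((λ.0) (λ.0) (λ.0)))
  step 4: (λ.0) (λ.(λ.λ.0 1) 0) ((λ.0) (λ.0) (λ.0))
  step 5: (λ.(λ.λ.0 1) 0) ((λ.0) (λ.0) (λ.0))
  step 6: (λ.λ.0 1) ((λ.0) (λ.0) (λ.0))
  step 7: λ.0 ((λ.0) (λ.0) (λ.0))
  step 8: λ.0 ((λ.0) (λ.0))
  step 9: λ.0 (λ.0)

Answer: SAME — A ⇓ λ.0 (λ.0), B ⇓ λ.0 (λ.0)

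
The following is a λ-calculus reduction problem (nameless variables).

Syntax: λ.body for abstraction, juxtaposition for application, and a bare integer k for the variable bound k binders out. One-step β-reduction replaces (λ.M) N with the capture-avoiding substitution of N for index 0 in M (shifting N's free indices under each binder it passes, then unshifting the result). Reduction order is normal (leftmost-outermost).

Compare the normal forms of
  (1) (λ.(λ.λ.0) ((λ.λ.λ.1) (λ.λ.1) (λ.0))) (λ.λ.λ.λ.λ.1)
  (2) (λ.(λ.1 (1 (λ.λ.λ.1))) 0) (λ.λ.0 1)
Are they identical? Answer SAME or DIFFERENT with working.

Answer: DIFFERENT — A ⇓ λ.0, B ⇓ λ.0 (λ.0 (λ.λ.λ.1))

Working:
Term A:
  start: (λ.(λ.λ.0) ((λ.λ.λ.1) (λ.λ.1) (λ.0))) (λ.λ.λ.λ.λ.1)
  →1  (λ.λ.0) ((λ.λ.λ.1) (λ.λ.1) (λ.0))
  →2  λ.0

Term B:
  start: (λ.(λ.1 (1 (λ.λ.λ.1))) 0) (λ.λ.0 1)
  →1  (λ.(λ.λ.0 1) ((λ.λ.0 1) (λ.λ.λ.1))) (λ.λ.0 1)
  →2  (λ.λ.0 1) ((λ.λ.0 1) (λ.λ.λ.1))
  →3  λ.0 ((λ.λ.0 1) (λ.λ.λ.1))
  →4  λ.0 (λ.0 (λ.λ.λ.1))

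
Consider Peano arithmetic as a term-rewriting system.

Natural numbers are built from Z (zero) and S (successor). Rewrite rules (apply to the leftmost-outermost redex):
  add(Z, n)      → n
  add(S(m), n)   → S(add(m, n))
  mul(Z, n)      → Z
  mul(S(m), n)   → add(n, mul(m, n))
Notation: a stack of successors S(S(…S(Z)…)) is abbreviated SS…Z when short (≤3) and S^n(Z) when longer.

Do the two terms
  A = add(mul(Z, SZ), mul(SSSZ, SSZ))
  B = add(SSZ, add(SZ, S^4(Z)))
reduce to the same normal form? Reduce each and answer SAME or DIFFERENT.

Answer: DIFFERENT — A ⇓ S^6(Z), B ⇓ S^7(Z)

Derivation:
Term A:
  start: add(mul(Z, SZ), mul(SSSZ, SSZ))
  step 1: add(Z, mul(SSSZ, SSZ))
  step 2: mul(SSSZ, SSZ)
  step 3: add(SSZ, mul(SSZ, SSZ))
  step 4: S(add(SZ, mul(SSZ, SSZ)))
  step 5: S(S(add(Z, mul(SSZ, SSZ))))
  step 6: S(S(mul(SSZ, SSZ)))
  step 7: S(S(add(SSZ, mul(SZ, SSZ))))
  step 8: S(S(S(add(SZ, mul(SZ, SSZ)))))
  step 9: S(S(S(S(add(Z, mul(SZ, SSZ))))))
  step 10: S(S(S(S(mul(SZ, SSZ)))))
  step 11: S(S(S(S(add(SSZ, mul(Z, SSZ))))))
  step 12: S(S(S(S(S(add(SZ, mul(Z, SSZ)))))))
  step 13: S(S(S(S(S(S(add(Z, mul(Z, SSZ))))))))
  step 14: S(S(S(S(S(S(mul(Z, SSZ)))))))
  step 15: S^6(Z)

Term B:
  start: add(SSZ, add(SZ, S^4(Z)))
  step 1: S(add(SZ, add(SZ, S^4(Z))))
  step 2: S(S(add(Z, add(SZ, S^4(Z)))))
  step 3: S(S(add(SZ, S^4(Z))))
  step 4: S(S(S(add(Z, S^4(Z)))))
  step 5: S^7(Z)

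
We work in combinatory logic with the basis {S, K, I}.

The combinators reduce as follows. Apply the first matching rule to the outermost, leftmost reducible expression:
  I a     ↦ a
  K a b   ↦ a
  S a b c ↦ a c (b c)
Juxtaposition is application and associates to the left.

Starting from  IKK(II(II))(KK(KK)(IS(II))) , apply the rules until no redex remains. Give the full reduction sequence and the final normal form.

Answer: normal form = K(K(SI))  (in 5 steps)

Derivation:
  start: IKK(II(II))(KK(KK)(IS(II)))
  [1] KK(II(II))(KK(KK)(IS(II)))
  [2] K(KK(KK)(IS(II)))
  [3] K(K(IS(II)))
  [4] K(K(S(II)))
  [5] K(K(SI))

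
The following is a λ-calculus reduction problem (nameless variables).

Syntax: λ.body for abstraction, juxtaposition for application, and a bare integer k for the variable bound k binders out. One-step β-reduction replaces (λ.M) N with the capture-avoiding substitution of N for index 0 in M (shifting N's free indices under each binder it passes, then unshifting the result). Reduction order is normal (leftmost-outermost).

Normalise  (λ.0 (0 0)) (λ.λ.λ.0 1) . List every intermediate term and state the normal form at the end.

Answer: normal form = λ.λ.0 1  (in 2 steps)

Reduction:
  start: (λ.0 (0 0)) (λ.λ.λ.0 1)
  [1] (λ.λ.λ.0 1) ((λ.λ.λ.0 1) (λ.λ.λ.0 1))
  [2] λ.λ.0 1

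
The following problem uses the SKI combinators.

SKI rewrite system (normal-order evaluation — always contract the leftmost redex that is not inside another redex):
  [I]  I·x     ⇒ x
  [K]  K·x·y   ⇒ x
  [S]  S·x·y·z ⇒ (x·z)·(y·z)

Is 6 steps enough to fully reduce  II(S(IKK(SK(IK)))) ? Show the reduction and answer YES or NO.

Answer: YES — reaches normal form SK in 4 ≤ 6 steps

Derivation:
  start: II(S(IKK(SK(IK))))
  [1] I(S(IKK(SK(IK))))
  [2] S(IKK(SK(IK)))
  [3] S(KK(SK(IK)))
  [4] SK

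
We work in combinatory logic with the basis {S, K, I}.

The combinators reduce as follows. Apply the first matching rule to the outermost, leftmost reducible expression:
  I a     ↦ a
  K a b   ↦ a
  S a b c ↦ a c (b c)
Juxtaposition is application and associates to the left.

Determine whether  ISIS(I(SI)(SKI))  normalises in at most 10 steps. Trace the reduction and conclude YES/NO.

  start: ISIS(I(SI)(SKI))
  [1] SIS(I(SI)(SKI))
  [2] I(I(SI)(SKI))(S(I(SI)(SKI)))
  [3] I(SI)(SKI)(S(I(SI)(SKI)))
  [4] SI(SKI)(S(I(SI)(SKI)))
  [5] I(S(I(SI)(SKI)))(SKI(S(I(SI)(SKI))))
  [6] S(I(SI)(SKI))(SKI(S(I(SI)(SKI))))
  [7] S(SI(SKI))(SKI(S(I(SI)(SKI))))
  [8] S(SI(SKI))(K(S(I(SI)(SKI)))(I(S(I(SI)(SKI)))))
  [9] S(SI(SKI))(S(I(SI)(SKI)))
  [10] S(SI(SKI))(S(SI(SKI)))

Answer: YES — reaches normal form S(SI(SKI))(S(SI(SKI))) in 10 ≤ 10 steps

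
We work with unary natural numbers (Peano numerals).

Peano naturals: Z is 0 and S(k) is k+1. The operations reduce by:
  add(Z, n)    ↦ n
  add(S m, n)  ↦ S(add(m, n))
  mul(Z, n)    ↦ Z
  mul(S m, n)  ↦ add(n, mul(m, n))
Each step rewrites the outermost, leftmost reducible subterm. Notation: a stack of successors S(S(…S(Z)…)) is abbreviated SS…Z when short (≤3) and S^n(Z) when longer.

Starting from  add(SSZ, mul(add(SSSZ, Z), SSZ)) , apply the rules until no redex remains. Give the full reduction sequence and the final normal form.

Answer: normal form = S^8(Z)  (in 20 steps)

Working:
  start: add(SSZ, mul(add(SSSZ, Z), SSZ))
  step 1: S(add(SZ, mul(add(SSSZ, Z), SSZ)))
  step 2: S(S(add(Z, mul(add(SSSZ, Z), SSZ))))
  step 3: S(S(mul(add(SSSZ, Z), SSZ)))
  step 4: S(S(mul(S(add(SSZ, Z)), SSZ)))
  step 5: S(S(add(SSZ, mul(add(SSZ, Z), SSZ))))
  step 6: S(S(S(add(SZ, mul(add(SSZ, Z), SSZ)))))
  step 7: S(S(S(S(add(Z, mul(add(SSZ, Z), SSZ))))))
  step 8: S(S(S(S(mul(add(SSZ, Z), SSZ)))))
  step 9: S(S(S(S(mul(S(add(SZ, Z)), SSZ)))))
  step 10: S(S(S(S(add(SSZ, mul(add(SZ, Z), SSZ))))))
  step 11: S(S(S(S(S(add(SZ, mul(add(SZ, Z), SSZ)))))))
  step 12: S(S(S(S(S(S(add(Z, mul(add(SZ, Z), SSZ))))))))
  step 13: S(S(S(S(S(S(mul(add(SZ, Z), SSZ)))))))
  step 14: S(S(S(S(S(S(mul(S(add(Z, Z)), SSZ)))))))
  step 15: S(S(S(S(S(S(add(SSZ, mul(add(Z, Z), SSZ))))))))
  step 16: S(S(S(S(S(S(S(add(SZ, mul(add(Z, Z), SSZ)))))))))
  step 17: S(S(S(S(S(S(S(S(add(Z, mul(add(Z, Z), SSZ))))))))))
  step 18: S(S(S(S(S(S(S(S(mul(add(Z, Z), SSZ)))))))))
  step 19: S(S(S(S(S(S(S(S(mul(Z, SSZ)))))))))
  step 20: S^8(Z)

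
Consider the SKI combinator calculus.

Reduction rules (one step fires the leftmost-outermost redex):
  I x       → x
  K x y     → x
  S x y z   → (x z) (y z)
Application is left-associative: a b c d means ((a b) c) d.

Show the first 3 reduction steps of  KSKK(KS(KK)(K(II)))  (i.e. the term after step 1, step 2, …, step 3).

  start: KSKK(KS(KK)(K(II)))
  →1  SK(KS(KK)(K(II)))
  →2  SK(S(K(II)))
  →3  SK(S(KI))

Answer: after 3 steps: SK(S(KI))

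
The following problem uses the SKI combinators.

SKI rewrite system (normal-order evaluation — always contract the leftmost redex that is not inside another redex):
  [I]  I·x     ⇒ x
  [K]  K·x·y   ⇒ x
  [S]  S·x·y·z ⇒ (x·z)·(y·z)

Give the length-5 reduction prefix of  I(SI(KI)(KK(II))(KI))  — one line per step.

Answer: after 5 steps: KI(KK(II))

Derivation:
  start: I(SI(KI)(KK(II))(KI))
  step 1: SI(KI)(KK(II))(KI)
  step 2: I(KK(II))(KI(KK(II)))(KI)
  step 3: KK(II)(KI(KK(II)))(KI)
  step 4: K(KI(KK(II)))(KI)
  step 5: KI(KK(II))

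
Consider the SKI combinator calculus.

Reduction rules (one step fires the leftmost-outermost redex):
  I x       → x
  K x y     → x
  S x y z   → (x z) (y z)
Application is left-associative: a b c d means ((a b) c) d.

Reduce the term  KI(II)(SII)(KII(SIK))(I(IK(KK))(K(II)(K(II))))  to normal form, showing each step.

Answer: normal form = K  (in 23 steps)

Reduction:
  start: KI(II)(SII)(KII(SIK))(I(IK(KK))(K(II)(K(II))))
  [1] I(SII)(KII(SIK))(I(IK(KK))(K(II)(K(II))))
  [2] SII(KII(SIK))(I(IK(KK))(K(II)(K(II))))
  [3] I(KII(SIK))(I(KII(SIK)))(I(IK(KK))(K(II)(K(II))))
  [4] KII(SIK)(I(KII(SIK)))(I(IK(KK))(K(II)(K(II))))
  [5] I(SIK)(I(KII(SIK)))(I(IK(KK))(K(II)(K(II))))
  [6] SIK(I(KII(SIK)))(I(IK(KK))(K(II)(K(II))))
  [7] I(I(KII(SIK)))(K(I(KII(SIK))))(I(IK(KK))(K(II)(K(II))))
  [8] I(KII(SIK))(K(I(KII(SIK))))(I(IK(KK))(K(II)(K(II))))
  [9] KII(SIK)(K(I(KII(SIK))))(I(IK(KK))(K(II)(K(II))))
  [10] I(SIK)(K(I(KII(SIK))))(I(IK(KK))(K(II)(K(II))))
  [11] SIK(K(I(KII(SIK))))(I(IK(KK))(K(II)(K(II))))
  [12] I(K(I(KII(SIK))))(K(K(I(KII(SIK)))))(I(IK(KK))(K(II)(K(II))))
  [13] K(I(KII(SIK)))(K(K(I(KII(SIK)))))(I(IK(KK))(K(II)(K(II))))
  [14] I(KII(SIK))(I(IK(KK))(K(II)(K(II))))
  [15] KII(SIK)(I(IK(KK))(K(II)(K(II))))
  [16] I(SIK)(I(IK(KK))(K(II)(K(II))))
  [17] SIK(I(IK(KK))(K(II)(K(II))))
  [18] I(I(IK(KK))(K(II)(K(II))))(K(I(IK(KK))(K(II)(K(II)))))
  [19] I(IK(KK))(K(II)(K(II)))(K(I(IK(KK))(K(II)(K(II)))))
  [20] IK(KK)(K(II)(K(II)))(K(I(IK(KK))(K(II)(K(II)))))
  [21] K(KK)(K(II)(K(II)))(K(I(IK(KK))(K(II)(K(II)))))
  [22] KK(K(I(IK(KK))(K(II)(K(II)))))
  [23] K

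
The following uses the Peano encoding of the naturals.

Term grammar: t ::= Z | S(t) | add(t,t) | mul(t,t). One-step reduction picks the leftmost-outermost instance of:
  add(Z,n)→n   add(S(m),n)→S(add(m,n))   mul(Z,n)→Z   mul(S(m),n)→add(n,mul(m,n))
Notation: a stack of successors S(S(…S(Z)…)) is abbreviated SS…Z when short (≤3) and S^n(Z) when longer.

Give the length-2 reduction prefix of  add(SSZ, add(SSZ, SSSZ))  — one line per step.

  start: add(SSZ, add(SSZ, SSSZ))
  [1] S(add(SZ, add(SSZ, SSSZ)))
  [2] S(S(add(Z, add(SSZ, SSSZ))))

Answer: after 2 steps: S(S(add(Z, add(SSZ, SSSZ))))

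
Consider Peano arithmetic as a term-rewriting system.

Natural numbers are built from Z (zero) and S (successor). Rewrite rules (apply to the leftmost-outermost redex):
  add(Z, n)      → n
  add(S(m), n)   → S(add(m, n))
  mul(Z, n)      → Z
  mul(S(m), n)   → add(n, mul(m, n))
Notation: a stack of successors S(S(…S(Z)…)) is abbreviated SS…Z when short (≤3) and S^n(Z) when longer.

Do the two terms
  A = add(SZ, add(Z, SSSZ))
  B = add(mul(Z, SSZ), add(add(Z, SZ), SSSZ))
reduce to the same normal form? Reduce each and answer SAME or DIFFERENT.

Answer: SAME — A ⇓ S^4(Z), B ⇓ S^4(Z)

Working:
Term A:
  start: add(SZ, add(Z, SSSZ))
  step 1: S(add(Z, add(Z, SSSZ)))
  step 2: S(add(Z, SSSZ))
  step 3: S^4(Z)

Term B:
  start: add(mul(Z, SSZ), add(add(Z, SZ), SSSZ))
  step 1: add(Z, add(add(Z, SZ), SSSZ))
  step 2: add(add(Z, SZ), SSSZ)
  step 3: add(SZ, SSSZ)
  step 4: S(add(Z, SSSZ))
  step 5: S^4(Z)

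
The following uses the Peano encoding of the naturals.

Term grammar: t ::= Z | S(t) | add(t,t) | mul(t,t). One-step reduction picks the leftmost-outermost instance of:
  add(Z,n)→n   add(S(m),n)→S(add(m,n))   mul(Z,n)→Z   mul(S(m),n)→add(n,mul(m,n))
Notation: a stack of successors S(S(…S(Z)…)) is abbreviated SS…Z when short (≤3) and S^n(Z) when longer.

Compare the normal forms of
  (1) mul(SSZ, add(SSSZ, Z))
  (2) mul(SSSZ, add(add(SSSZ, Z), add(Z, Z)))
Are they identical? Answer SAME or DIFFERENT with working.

Answer: DIFFERENT — A ⇓ S^6(Z), B ⇓ S^9(Z)

Reduction:
Term A:
  start: mul(SSZ, add(SSSZ, Z))
  [1] add(add(SSSZ, Z), mul(SZ, add(SSSZ, Z)))
  [2] add(S(add(SSZ, Z)), mul(SZ, add(SSSZ, Z)))
  [3] S(add(add(SSZ, Z), mul(SZ, add(SSSZ, Z))))
  [4] S(add(S(add(SZ, Z)), mul(SZ, add(SSSZ, Z))))
  [5] S(S(add(add(SZ, Z), mul(SZ, add(SSSZ, Z)))))
  [6] S(S(add(S(add(Z, Z)), mul(SZ, add(SSSZ, Z)))))
  [7] S(S(S(add(add(Z, Z), mul(SZ, add(SSSZ, Z))))))
  [8] S(S(S(add(Z, mul(SZ, add(SSSZ, Z))))))
  [9] S(S(S(mul(SZ, add(SSSZ, Z)))))
  [10] S(S(S(add(add(SSSZ, Z), mul(Z, add(SSSZ, Z))))))
  [11] S(S(S(add(S(add(SSZ, Z)), mul(Z, add(SSSZ, Z))))))
  [12] S(S(S(S(add(add(SSZ, Z), mul(Z, add(SSSZ, Z)))))))
  [13] S(S(S(S(add(S(add(SZ, Z)), mul(Z, add(SSSZ, Z)))))))
  [14] S(S(S(S(S(add(add(SZ, Z), mul(Z, add(SSSZ, Z))))))))
  [15] S(S(S(S(S(add(S(add(Z, Z)), mul(Z, add(SSSZ, Z))))))))
  [16] S(S(S(S(S(S(add(add(Z, Z), mul(Z, add(SSSZ, Z)))))))))
  [17] S(S(S(S(S(S(add(Z, mul(Z, add(SSSZ, Z)))))))))
  [18] S(S(S(S(S(S(mul(Z, add(SSSZ, Z))))))))
  [19] S^6(Z)

Term B:
  start: mul(SSSZ, add(add(SSSZ, Z), add(Z, Z)))
  [1] add(add(add(SSSZ, Z), add(Z, Z)), mul(SSZ, add(add(SSSZ, Z), add(Z, Z))))
  [2] add(add(S(add(SSZ, Z)), add(Z, Z)), mul(SSZ, add(add(SSSZ, Z), add(Z, Z))))
  [3] add(S(add(add(SSZ, Z), add(Z, Z))), mul(SSZ, add(add(SSSZ, Z), add(Z, Z))))
  [4] S(add(add(add(SSZ, Z), add(Z, Z)), mul(SSZ, add(add(SSSZ, Z), add(Z, Z)))))
  [5] S(add(add(S(add(SZ, Z)), add(Z, Z)), mul(SSZ, add(add(SSSZ, Z), add(Z, Z)))))
  [6] S(add(S(add(add(SZ, Z), add(Z, Z))), mul(SSZ, add(add(SSSZ, Z), add(Z, Z)))))
  [7] S(S(add(add(add(SZ, Z), add(Z, Z)), mul(SSZ, add(add(SSSZ, Z), add(Z, Z))))))
  [8] S(S(add(add(S(add(Z, Z)), add(Z, Z)), mul(SSZ, add(add(SSSZ, Z), add(Z, Z))))))
  [9] S(S(add(S(add(add(Z, Z), add(Z, Z))), mul(SSZ, add(add(SSSZ, Z), add(Z, Z))))))
  [10] S(S(S(add(add(add(Z, Z), add(Z, Z)), mul(SSZ, add(add(SSSZ, Z), add(Z, Z)))))))
  [11] S(S(S(add(add(Z, add(Z, Z)), mul(SSZ, add(add(SSSZ, Z), add(Z, Z)))))))
  [12] S(S(S(add(add(Z, Z), mul(SSZ, add(add(SSSZ, Z), add(Z, Z)))))))
  [13] S(S(S(add(Z, mul(SSZ, add(add(SSSZ, Z), add(Z, Z)))))))
  [14] S(S(S(mul(SSZ, add(add(SSSZ, Z), add(Z, Z))))))
  [15] S(S(S(add(add(add(SSSZ, Z), add(Z, Z)), mul(SZ, add(add(SSSZ, Z), add(Z, Z)))))))
  [16] S(S(S(add(add(S(add(SSZ, Z)), add(Z, Z)), mul(SZ, add(add(SSSZ, Z), add(Z, Z)))))))
  [17] S(S(S(add(S(add(add(SSZ, Z), add(Z, Z))), mul(SZ, add(add(SSSZ, Z), add(Z, Z)))))))
  [18] S(S(S(S(add(add(add(SSZ, Z), add(Z, Z)), mul(SZ, add(add(SSSZ, Z), add(Z, Z))))))))
  [19] S(S(S(S(add(add(S(add(SZ, Z)), add(Z, Z)), mul(SZ, add(add(SSSZ, Z), add(Z, Z))))))))
  [20] S(S(S(S(add(S(add(add(SZ, Z), add(Z, Z))), mul(SZ, add(add(SSSZ, Z), add(Z, Z))))))))
  [21] S(S(S(S(S(add(add(add(SZ, Z), add(Z, Z)), mul(SZ, add(add(SSSZ, Z), add(Z, Z)))))))))
  [22] S(S(S(S(S(add(add(S(add(Z, Z)), add(Z, Z)), mul(SZ, add(add(SSSZ, Z), add(Z, Z)))))))))
  [23] S(S(S(S(S(add(S(add(add(Z, Z), add(Z, Z))), mul(SZ, add(add(SSSZ, Z), add(Z, Z)))))))))
  [24] S(S(S(S(S(S(add(add(add(Z, Z), add(Z, Z)), mul(SZ, add(add(SSSZ, Z), add(Z, Z))))))))))
  [25] S(S(S(S(S(S(add(add(Z, add(Z, Z)), mul(SZ, add(add(SSSZ, Z), add(Z, Z))))))))))
  [26] S(S(S(S(S(S(add(add(Z, Z), mul(SZ, add(add(SSSZ, Z), add(Z, Z))))))))))
  [27] S(S(S(S(S(S(add(Z, mul(SZ, add(add(SSSZ, Z), add(Z, Z))))))))))
  [28] S(S(S(S(S(S(mul(SZ, add(add(SSSZ, Z), add(Z, Z)))))))))
  [29] S(S(S(S(S(S(add(add(add(SSSZ, Z), add(Z, Z)), mul(Z, add(add(SSSZ, Z), add(Z, Z))))))))))
  [30] S(S(S(S(S(S(add(add(S(add(SSZ, Z)), add(Z, Z)), mul(Z, add(add(SSSZ, Z), add(Z, Z))))))))))
  [31] S(S(S(S(S(S(add(S(add(add(SSZ, Z), add(Z, Z))), mul(Z, add(add(SSSZ, Z), add(Z, Z))))))))))
  [32] S(S(S(S(S(S(S(add(add(add(SSZ, Z), add(Z, Z)), mul(Z, add(add(SSSZ, Z), add(Z, Z)))))))))))
  [33] S(S(S(S(S(S(S(add(add(S(add(SZ, Z)), add(Z, Z)), mul(Z, add(add(SSSZ, Z), add(Z, Z)))))))))))
  [34] S(S(S(S(S(S(S(add(S(add(add(SZ, Z), add(Z, Z))), mul(Z, add(add(SSSZ, Z), add(Z, Z)))))))))))
  [35] S(S(S(S(S(S(S(S(add(add(add(SZ, Z), add(Z, Z)), mul(Z, add(add(SSSZ, Z), add(Z, Z))))))))))))
  [36] S(S(S(S(S(S(S(S(add(add(S(add(Z, Z)), add(Z, Z)), mul(Z, add(add(SSSZ, Z), add(Z, Z))))))))))))
  [37] S(S(S(S(S(S(S(S(add(S(add(add(Z, Z), add(Z, Z))), mul(Z, add(add(SSSZ, Z), add(Z, Z))))))))))))
  [38] S(S(S(S(S(S(S(S(S(add(add(add(Z, Z), add(Z, Z)), mul(Z, add(add(SSSZ, Z), add(Z, Z)))))))))))))
  [39] S(S(S(S(S(S(S(S(S(add(add(Z, add(Z, Z)), mul(Z, add(add(SSSZ, Z), add(Z, Z)))))))))))))
  [40] S(S(S(S(S(S(S(S(S(add(add(Z, Z), mul(Z, add(add(SSSZ, Z), add(Z, Z)))))))))))))
  [41] S(S(S(S(S(S(S(S(S(add(Z, mul(Z, add(add(SSSZ, Z), add(Z, Z)))))))))))))
  [42] S(S(S(S(S(S(S(S(S(mul(Z, add(add(SSSZ, Z), add(Z, Z))))))))))))
  [43] S^9(Z)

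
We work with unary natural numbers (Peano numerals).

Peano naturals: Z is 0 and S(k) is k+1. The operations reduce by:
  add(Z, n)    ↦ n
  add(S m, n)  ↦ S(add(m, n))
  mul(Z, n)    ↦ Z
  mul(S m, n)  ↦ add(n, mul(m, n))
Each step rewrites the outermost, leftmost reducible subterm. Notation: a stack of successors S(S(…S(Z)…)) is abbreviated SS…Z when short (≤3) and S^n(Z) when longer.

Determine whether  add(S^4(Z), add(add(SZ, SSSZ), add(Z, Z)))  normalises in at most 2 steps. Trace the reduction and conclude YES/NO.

Answer: NO — after 2 steps the term is S(S(add(SSZ, add(add(SZ, SSSZ), add(Z, Z))))), not yet normal

Reduction:
  start: add(S^4(Z), add(add(SZ, SSSZ), add(Z, Z)))
  step 1: S(add(SSSZ, add(add(SZ, SSSZ), add(Z, Z))))
  step 2: S(S(add(SSZ, add(add(SZ, SSSZ), add(Z, Z)))))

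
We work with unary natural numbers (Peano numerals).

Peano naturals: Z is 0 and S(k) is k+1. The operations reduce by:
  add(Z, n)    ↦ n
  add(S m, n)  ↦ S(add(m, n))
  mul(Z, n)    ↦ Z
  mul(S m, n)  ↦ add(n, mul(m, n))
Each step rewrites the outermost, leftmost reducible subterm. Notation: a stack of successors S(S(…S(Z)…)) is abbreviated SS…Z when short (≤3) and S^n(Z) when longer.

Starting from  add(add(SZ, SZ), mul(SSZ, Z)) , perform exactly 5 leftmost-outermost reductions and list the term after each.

Answer: after 5 steps: S(S(mul(SSZ, Z)))

Working:
  start: add(add(SZ, SZ), mul(SSZ, Z))
  [1] add(S(add(Z, SZ)), mul(SSZ, Z))
  [2] S(add(add(Z, SZ), mul(SSZ, Z)))
  [3] S(add(SZ, mul(SSZ, Z)))
  [4] S(S(add(Z, mul(SSZ, Z))))
  [5] S(S(mul(SSZ, Z)))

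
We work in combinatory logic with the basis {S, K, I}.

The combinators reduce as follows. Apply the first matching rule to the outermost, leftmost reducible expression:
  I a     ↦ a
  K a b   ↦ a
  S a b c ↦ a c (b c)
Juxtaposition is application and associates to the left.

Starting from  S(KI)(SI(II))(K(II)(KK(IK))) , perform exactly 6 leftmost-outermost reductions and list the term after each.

Answer: after 6 steps: II(II(K(II)(KK(IK))))

Reduction:
  start: S(KI)(SI(II))(K(II)(KK(IK)))
  step 1: KI(K(II)(KK(IK)))(SI(II)(K(II)(KK(IK))))
  step 2: I(SI(II)(K(II)(KK(IK))))
  step 3: SI(II)(K(II)(KK(IK)))
  step 4: I(K(II)(KK(IK)))(II(K(II)(KK(IK))))
  step 5: K(II)(KK(IK))(II(K(II)(KK(IK))))
  step 6: II(II(K(II)(KK(IK))))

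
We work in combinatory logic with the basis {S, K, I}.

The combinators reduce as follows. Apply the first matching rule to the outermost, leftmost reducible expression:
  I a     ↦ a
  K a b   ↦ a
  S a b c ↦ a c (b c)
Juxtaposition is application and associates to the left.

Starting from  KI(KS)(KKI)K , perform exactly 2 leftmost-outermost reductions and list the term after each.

Answer: after 2 steps: KKIK

Reduction:
  start: KI(KS)(KKI)K
  →1  I(KKI)K
  →2  KKIK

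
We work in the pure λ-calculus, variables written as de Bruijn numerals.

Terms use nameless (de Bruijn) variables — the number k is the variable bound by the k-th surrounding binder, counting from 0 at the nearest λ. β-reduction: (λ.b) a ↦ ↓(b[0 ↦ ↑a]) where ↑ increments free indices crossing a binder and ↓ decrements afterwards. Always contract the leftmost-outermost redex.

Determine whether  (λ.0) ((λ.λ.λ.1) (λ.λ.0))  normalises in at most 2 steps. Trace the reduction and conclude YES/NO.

Answer: YES — reaches normal form λ.λ.1 in 2 ≤ 2 steps

Reduction:
  start: (λ.0) ((λ.λ.λ.1) (λ.λ.0))
  [1] (λ.λ.λ.1) (λ.λ.0)
  [2] λ.λ.1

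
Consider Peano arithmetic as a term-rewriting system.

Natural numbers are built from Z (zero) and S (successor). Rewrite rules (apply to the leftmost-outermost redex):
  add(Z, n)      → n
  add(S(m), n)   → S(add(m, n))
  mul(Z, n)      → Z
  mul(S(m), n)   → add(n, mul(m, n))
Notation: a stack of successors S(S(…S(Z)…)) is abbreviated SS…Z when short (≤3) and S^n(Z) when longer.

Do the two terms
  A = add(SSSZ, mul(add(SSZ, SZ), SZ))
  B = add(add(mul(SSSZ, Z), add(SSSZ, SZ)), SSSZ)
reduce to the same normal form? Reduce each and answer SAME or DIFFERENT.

Term A:
  start: add(SSSZ, mul(add(SSZ, SZ), SZ))
  [1] S(add(SSZ, mul(add(SSZ, SZ), SZ)))
  [2] S(S(add(SZ, mul(add(SSZ, SZ), SZ))))
  [3] S(S(S(add(Z, mul(add(SSZ, SZ), SZ)))))
  [4] S(S(S(mul(add(SSZ, SZ), SZ))))
  [5] S(S(S(mul(S(add(SZ, SZ)), SZ))))
  [6] S(S(S(add(SZ, mul(add(SZ, SZ), SZ)))))
  [7] S(S(S(S(add(Z, mul(add(SZ, SZ), SZ))))))
  [8] S(S(S(S(mul(add(SZ, SZ), SZ)))))
  [9] S(S(S(S(mul(S(add(Z, SZ)), SZ)))))
  [10] S(S(S(S(add(SZ, mul(add(Z, SZ), SZ))))))
  [11] S(S(S(S(S(add(Z, mul(add(Z, SZ), SZ)))))))
  [12] S(S(S(S(S(mul(add(Z, SZ), SZ))))))
  [13] S(S(S(S(S(mul(SZ, SZ))))))
  [14] S(S(S(S(S(add(SZ, mul(Z, SZ)))))))
  [15] S(S(S(S(S(S(add(Z, mul(Z, SZ))))))))
  [16] S(S(S(S(S(S(mul(Z, SZ)))))))
  [17] S^6(Z)

Term B:
  start: add(add(mul(SSSZ, Z), add(SSSZ, SZ)), SSSZ)
  [1] add(add(add(Z, mul(SSZ, Z)), add(SSSZ, SZ)), SSSZ)
  [2] add(add(mul(SSZ, Z), add(SSSZ, SZ)), SSSZ)
  [3] add(add(add(Z, mul(SZ, Z)), add(SSSZ, SZ)), SSSZ)
  [4] add(add(mul(SZ, Z), add(SSSZ, SZ)), SSSZ)
  [5] add(add(add(Z, mul(Z, Z)), add(SSSZ, SZ)), SSSZ)
  [6] add(add(mul(Z, Z), add(SSSZ, SZ)), SSSZ)
  [7] add(add(Z, add(SSSZ, SZ)), SSSZ)
  [8] add(add(SSSZ, SZ), SSSZ)
  [9] add(S(add(SSZ, SZ)), SSSZ)
  [10] S(add(add(SSZ, SZ), SSSZ))
  [11] S(add(S(add(SZ, SZ)), SSSZ))
  [12] S(S(add(add(SZ, SZ), SSSZ)))
  [13] S(S(add(S(add(Z, SZ)), SSSZ)))
  [14] S(S(S(add(add(Z, SZ), SSSZ))))
  [15] S(S(S(add(SZ, SSSZ))))
  [16] S(S(S(S(add(Z, SSSZ)))))
  [17] S^7(Z)

Answer: DIFFERENT — A ⇓ S^6(Z), B ⇓ S^7(Z)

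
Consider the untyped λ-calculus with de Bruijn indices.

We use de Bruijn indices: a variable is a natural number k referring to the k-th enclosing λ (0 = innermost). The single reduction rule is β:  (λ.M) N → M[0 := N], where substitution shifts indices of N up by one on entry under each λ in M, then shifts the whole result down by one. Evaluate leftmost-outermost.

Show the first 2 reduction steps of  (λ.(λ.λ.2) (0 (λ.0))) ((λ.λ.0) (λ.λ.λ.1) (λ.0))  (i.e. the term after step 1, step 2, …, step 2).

Answer: after 2 steps: λ.(λ.λ.0) (λ.λ.λ.1) (λ.0)

Derivation:
  start: (λ.(λ.λ.2) (0 (λ.0))) ((λ.λ.0) (λ.λ.λ.1) (λ.0))
  →1  (λ.λ.(λ.λ.0) (λ.λ.λ.1) (λ.0)) ((λ.λ.0) (λ.λ.λ.1) (λ.0) (λ.0))
  →2  λ.(λ.λ.0) (λ.λ.λ.1) (λ.0)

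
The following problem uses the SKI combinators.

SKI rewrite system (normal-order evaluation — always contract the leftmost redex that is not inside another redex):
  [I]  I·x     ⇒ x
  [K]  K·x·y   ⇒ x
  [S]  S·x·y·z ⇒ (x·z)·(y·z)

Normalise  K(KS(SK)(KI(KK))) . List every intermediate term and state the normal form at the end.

Answer: normal form = K(SI)  (in 2 steps)

Derivation:
  start: K(KS(SK)(KI(KK)))
  step 1: K(S(KI(KK)))
  step 2: K(SI)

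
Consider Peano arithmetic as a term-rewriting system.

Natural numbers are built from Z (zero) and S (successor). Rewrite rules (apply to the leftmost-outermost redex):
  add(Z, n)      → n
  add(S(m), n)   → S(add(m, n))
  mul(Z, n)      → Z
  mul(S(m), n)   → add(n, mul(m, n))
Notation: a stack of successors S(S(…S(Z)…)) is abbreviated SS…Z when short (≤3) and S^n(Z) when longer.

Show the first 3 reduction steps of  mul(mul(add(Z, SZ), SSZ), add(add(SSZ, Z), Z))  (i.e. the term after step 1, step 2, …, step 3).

Answer: after 3 steps: mul(S(add(SZ, mul(Z, SSZ))), add(add(SSZ, Z), Z))

Working:
  start: mul(mul(add(Z, SZ), SSZ), add(add(SSZ, Z), Z))
  step 1: mul(mul(SZ, SSZ), add(add(SSZ, Z), Z))
  step 2: mul(add(SSZ, mul(Z, SSZ)), add(add(SSZ, Z), Z))
  step 3: mul(S(add(SZ, mul(Z, SSZ))), add(add(SSZ, Z), Z))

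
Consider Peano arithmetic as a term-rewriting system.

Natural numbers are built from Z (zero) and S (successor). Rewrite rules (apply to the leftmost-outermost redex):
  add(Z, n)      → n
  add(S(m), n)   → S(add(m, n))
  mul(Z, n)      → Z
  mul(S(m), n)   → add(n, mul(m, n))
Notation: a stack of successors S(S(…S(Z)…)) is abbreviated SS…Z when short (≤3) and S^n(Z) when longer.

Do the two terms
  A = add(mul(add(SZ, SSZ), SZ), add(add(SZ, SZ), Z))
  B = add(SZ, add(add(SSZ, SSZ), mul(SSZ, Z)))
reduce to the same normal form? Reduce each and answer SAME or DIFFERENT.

Term A:
  start: add(mul(add(SZ, SSZ), SZ), add(add(SZ, SZ), Z))
  →1  add(mul(S(add(Z, SSZ)), SZ), add(add(SZ, SZ), Z))
  →2  add(add(SZ, mul(add(Z, SSZ), SZ)), add(add(SZ, SZ), Z))
  →3  add(S(add(Z, mul(add(Z, SSZ), SZ))), add(add(SZ, SZ), Z))
  →4  S(add(add(Z, mul(add(Z, SSZ), SZ)), add(add(SZ, SZ), Z)))
  →5  S(add(mul(add(Z, SSZ), SZ), add(add(SZ, SZ), Z)))
  →6  S(add(mul(SSZ, SZ), add(add(SZ, SZ), Z)))
  →7  S(add(add(SZ, mul(SZ, SZ)), add(add(SZ, SZ), Z)))
  →8  S(add(S(add(Z, mul(SZ, SZ))), add(add(SZ, SZ), Z)))
  →9  S(S(add(add(Z, mul(SZ, SZ)), add(add(SZ, SZ), Z))))
  →10  S(S(add(mul(SZ, SZ), add(add(SZ, SZ), Z))))
  →11  S(S(add(add(SZ, mul(Z, SZ)), add(add(SZ, SZ), Z))))
  →12  S(S(add(S(add(Z, mul(Z, SZ))), add(add(SZ, SZ), Z))))
  →13  S(S(S(add(add(Z, mul(Z, SZ)), add(add(SZ, SZ), Z)))))
  →14  S(S(S(add(mul(Z, SZ), add(add(SZ, SZ), Z)))))
  →15  S(S(S(add(Z, add(add(SZ, SZ), Z)))))
  →16  S(S(S(add(add(SZ, SZ), Z))))
  →17  S(S(S(add(S(add(Z, SZ)), Z))))
  →18  S(S(S(S(add(add(Z, SZ), Z)))))
  →19  S(S(S(S(add(SZ, Z)))))
  →20  S(S(S(S(S(add(Z, Z))))))
  →21  S^5(Z)

Term B:
  start: add(SZ, add(add(SSZ, SSZ), mul(SSZ, Z)))
  →1  S(add(Z, add(add(SSZ, SSZ), mul(SSZ, Z))))
  →2  S(add(add(SSZ, SSZ), mul(SSZ, Z)))
  →3  S(add(S(add(SZ, SSZ)), mul(SSZ, Z)))
  →4  S(S(add(add(SZ, SSZ), mul(SSZ, Z))))
  →5  S(S(add(S(add(Z, SSZ)), mul(SSZ, Z))))
  →6  S(S(S(add(add(Z, SSZ), mul(SSZ, Z)))))
  →7  S(S(S(add(SSZ, mul(SSZ, Z)))))
  →8  S(S(S(S(add(SZ, mul(SSZ, Z))))))
  →9  S(S(S(S(S(add(Z, mul(SSZ, Z)))))))
  →10  S(S(S(S(S(mul(SSZ, Z))))))
  →11  S(S(S(S(S(add(Z, mul(SZ, Z)))))))
  →12  S(S(S(S(S(mul(SZ, Z))))))
  →13  S(S(S(S(S(add(Z, mul(Z, Z)))))))
  →14  S(S(S(S(S(mul(Z, Z))))))
  →15  S^5(Z)

Answer: SAME — A ⇓ S^5(Z), B ⇓ S^5(Z)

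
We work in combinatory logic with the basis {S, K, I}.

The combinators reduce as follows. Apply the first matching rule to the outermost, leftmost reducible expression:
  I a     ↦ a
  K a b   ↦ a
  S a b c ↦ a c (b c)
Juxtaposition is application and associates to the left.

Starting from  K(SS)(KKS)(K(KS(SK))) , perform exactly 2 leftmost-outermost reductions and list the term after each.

Answer: after 2 steps: SS(KS)

Reduction:
  start: K(SS)(KKS)(K(KS(SK)))
  [1] SS(K(KS(SK)))
  [2] SS(KS)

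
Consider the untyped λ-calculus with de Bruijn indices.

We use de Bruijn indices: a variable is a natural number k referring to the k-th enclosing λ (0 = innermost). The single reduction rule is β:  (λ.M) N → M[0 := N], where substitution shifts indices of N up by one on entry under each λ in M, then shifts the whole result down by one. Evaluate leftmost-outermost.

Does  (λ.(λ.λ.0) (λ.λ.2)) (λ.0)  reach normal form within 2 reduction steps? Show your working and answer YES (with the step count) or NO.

  start: (λ.(λ.λ.0) (λ.λ.2)) (λ.0)
  [1] (λ.λ.0) (λ.λ.λ.0)
  [2] λ.0

Answer: YES — reaches normal form λ.0 in 2 ≤ 2 steps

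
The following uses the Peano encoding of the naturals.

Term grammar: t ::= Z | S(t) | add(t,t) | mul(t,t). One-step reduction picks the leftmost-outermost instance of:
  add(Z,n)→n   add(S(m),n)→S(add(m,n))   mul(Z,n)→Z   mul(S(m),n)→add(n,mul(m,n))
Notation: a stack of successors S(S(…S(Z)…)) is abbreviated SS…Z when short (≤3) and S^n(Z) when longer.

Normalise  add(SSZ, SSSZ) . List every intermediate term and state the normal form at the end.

  start: add(SSZ, SSSZ)
  →1  S(add(SZ, SSSZ))
  →2  S(S(add(Z, SSSZ)))
  →3  S^5(Z)

Answer: normal form = S^5(Z)  (in 3 steps)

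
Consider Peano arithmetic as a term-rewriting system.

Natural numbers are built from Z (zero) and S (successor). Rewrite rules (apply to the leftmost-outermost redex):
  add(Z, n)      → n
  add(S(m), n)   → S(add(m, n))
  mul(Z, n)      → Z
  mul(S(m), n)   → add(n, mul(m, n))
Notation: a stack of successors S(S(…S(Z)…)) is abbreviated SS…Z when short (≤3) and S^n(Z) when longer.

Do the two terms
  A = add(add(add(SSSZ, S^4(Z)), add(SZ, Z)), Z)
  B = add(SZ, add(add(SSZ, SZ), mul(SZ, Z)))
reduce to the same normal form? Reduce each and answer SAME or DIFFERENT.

Answer: DIFFERENT — A ⇓ S^8(Z), B ⇓ S^4(Z)

Working:
Term A:
  start: add(add(add(SSSZ, S^4(Z)), add(SZ, Z)), Z)
  [1] add(add(S(add(SSZ, S^4(Z))), add(SZ, Z)), Z)
  [2] add(S(add(add(SSZ, S^4(Z)), add(SZ, Z))), Z)
  [3] S(add(add(add(SSZ, S^4(Z)), add(SZ, Z)), Z))
  [4] S(add(add(S(add(SZ, S^4(Z))), add(SZ, Z)), Z))
  [5] S(add(S(add(add(SZ, S^4(Z)), add(SZ, Z))), Z))
  [6] S(S(add(add(add(SZ, S^4(Z)), add(SZ, Z)), Z)))
  [7] S(S(add(add(S(add(Z, S^4(Z))), add(SZ, Z)), Z)))
  [8] S(S(add(S(add(add(Z, S^4(Z)), add(SZ, Z))), Z)))
  [9] S(S(S(add(add(add(Z, S^4(Z)), add(SZ, Z)), Z))))
  [10] S(S(S(add(add(S^4(Z), add(SZ, Z)), Z))))
  [11] S(S(S(add(S(add(SSSZ, add(SZ, Z))), Z))))
  [12] S(S(S(S(add(add(SSSZ, add(SZ, Z)), Z)))))
  [13] S(S(S(S(add(S(add(SSZ, add(SZ, Z))), Z)))))
  [14] S(S(S(S(S(add(add(SSZ, add(SZ, Z)), Z))))))
  [15] S(S(S(S(S(add(S(add(SZ, add(SZ, Z))), Z))))))
  [16] S(S(S(S(S(S(add(add(SZ, add(SZ, Z)), Z)))))))
  [17] S(S(S(S(S(S(add(S(add(Z, add(SZ, Z))), Z)))))))
  [18] S(S(S(S(S(S(S(add(add(Z, add(SZ, Z)), Z))))))))
  [19] S(S(S(S(S(S(S(add(add(SZ, Z), Z))))))))
  [20] S(S(S(S(S(S(S(add(S(add(Z, Z)), Z))))))))
  [21] S(S(S(S(S(S(S(S(add(add(Z, Z), Z)))))))))
  [22] S(S(S(S(S(S(S(S(add(Z, Z)))))))))
  [23] S^8(Z)

Term B:
  start: add(SZ, add(add(SSZ, SZ), mul(SZ, Z)))
  [1] S(add(Z, add(add(SSZ, SZ), mul(SZ, Z))))
  [2] S(add(add(SSZ, SZ), mul(SZ, Z)))
  [3] S(add(S(add(SZ, SZ)), mul(SZ, Z)))
  [4] S(S(add(add(SZ, SZ), mul(SZ, Z))))
  [5] S(S(add(S(add(Z, SZ)), mul(SZ, Z))))
  [6] S(S(S(add(add(Z, SZ), mul(SZ, Z)))))
  [7] S(S(S(add(SZ, mul(SZ, Z)))))
  [8] S(S(S(S(add(Z, mul(SZ, Z))))))
  [9] S(S(S(S(mul(SZ, Z)))))
  [10] S(S(S(S(add(Z, mul(Z, Z))))))
  [11] S(S(S(S(mul(Z, Z)))))
  [12] S^4(Z)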